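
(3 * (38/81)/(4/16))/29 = 152/783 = 0.19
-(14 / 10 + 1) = -12 / 5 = -2.40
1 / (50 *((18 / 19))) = 19 / 900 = 0.02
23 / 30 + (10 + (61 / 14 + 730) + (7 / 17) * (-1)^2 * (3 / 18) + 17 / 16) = 7104347 / 9520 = 746.25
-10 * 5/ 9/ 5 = -10/ 9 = -1.11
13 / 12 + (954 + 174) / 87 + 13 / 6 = 1881 / 116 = 16.22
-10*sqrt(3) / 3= -5.77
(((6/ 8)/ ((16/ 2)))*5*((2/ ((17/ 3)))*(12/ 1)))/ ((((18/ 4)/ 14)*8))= 0.77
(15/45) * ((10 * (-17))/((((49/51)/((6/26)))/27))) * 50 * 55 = -643747500/637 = -1010592.62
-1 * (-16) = 16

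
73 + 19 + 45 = 137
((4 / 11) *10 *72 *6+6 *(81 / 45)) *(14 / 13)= 1217916 / 715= 1703.38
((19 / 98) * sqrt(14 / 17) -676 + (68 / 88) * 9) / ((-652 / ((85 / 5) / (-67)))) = -250223 / 961048 + 19 * sqrt(238) / 4281032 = -0.26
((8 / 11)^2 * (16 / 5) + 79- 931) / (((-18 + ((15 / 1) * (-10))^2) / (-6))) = 514436 / 2266935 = 0.23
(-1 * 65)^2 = 4225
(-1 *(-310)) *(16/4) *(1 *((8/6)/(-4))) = -1240/3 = -413.33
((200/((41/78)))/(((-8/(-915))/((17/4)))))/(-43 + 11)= -15166125/2624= -5779.77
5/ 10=0.50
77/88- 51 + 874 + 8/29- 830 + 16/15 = -16643/3480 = -4.78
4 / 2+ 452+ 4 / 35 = 15894 / 35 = 454.11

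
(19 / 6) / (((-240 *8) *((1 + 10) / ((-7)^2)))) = -931 / 126720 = -0.01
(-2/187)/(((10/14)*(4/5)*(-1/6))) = 21/187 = 0.11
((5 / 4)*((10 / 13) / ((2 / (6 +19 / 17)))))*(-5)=-15125 / 884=-17.11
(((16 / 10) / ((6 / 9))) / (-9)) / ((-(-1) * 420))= -1 / 1575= -0.00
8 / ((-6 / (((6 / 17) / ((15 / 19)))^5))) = -0.02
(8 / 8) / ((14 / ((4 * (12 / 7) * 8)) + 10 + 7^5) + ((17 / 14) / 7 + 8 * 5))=9408 / 158594689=0.00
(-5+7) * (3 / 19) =6 / 19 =0.32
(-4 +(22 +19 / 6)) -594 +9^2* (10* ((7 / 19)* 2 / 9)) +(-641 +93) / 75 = -488133 / 950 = -513.82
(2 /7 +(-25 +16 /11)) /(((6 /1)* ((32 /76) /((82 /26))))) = -465063 /16016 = -29.04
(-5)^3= -125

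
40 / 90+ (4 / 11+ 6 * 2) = 1268 / 99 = 12.81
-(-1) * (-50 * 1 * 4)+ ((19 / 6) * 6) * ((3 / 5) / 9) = -2981 / 15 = -198.73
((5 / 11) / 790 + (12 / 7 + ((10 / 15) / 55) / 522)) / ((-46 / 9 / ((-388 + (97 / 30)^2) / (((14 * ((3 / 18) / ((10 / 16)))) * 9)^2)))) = 27754044272041 / 247352306826240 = 0.11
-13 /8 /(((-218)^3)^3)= 13 /8896074872595699257344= 0.00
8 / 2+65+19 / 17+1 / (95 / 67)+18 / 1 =143449 / 1615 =88.82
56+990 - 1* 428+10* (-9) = 528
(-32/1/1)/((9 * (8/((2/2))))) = -4/9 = -0.44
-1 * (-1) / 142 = 1 / 142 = 0.01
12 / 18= 2 / 3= 0.67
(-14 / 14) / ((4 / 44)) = -11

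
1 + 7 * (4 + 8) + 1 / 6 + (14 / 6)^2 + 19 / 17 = 28069 / 306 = 91.73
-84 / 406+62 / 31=52 / 29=1.79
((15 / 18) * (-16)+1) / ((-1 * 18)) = 37 / 54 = 0.69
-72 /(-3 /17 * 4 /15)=1530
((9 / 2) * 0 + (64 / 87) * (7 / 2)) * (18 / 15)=448 / 145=3.09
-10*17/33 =-170/33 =-5.15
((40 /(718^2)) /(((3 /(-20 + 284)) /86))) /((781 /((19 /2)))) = 65360 /9150551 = 0.01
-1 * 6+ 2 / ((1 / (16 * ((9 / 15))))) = 66 / 5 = 13.20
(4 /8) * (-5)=-2.50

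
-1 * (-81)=81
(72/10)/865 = 36/4325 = 0.01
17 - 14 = 3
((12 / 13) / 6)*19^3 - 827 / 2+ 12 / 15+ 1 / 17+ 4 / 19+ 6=27243117 / 41990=648.80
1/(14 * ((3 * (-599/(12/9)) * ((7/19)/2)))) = -76/264159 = -0.00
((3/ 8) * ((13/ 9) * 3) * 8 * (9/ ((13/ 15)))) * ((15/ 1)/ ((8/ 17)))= 34425/ 8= 4303.12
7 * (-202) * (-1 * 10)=14140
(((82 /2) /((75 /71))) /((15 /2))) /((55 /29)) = 168838 /61875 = 2.73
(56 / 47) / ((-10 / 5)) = -28 / 47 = -0.60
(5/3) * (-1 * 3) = -5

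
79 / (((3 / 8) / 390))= 82160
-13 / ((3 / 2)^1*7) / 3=-26 / 63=-0.41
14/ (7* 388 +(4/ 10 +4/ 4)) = 10/ 1941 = 0.01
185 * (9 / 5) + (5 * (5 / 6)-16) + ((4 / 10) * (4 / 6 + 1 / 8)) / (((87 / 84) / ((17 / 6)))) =322.03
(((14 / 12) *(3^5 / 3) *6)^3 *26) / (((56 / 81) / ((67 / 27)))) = 68044111317 / 4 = 17011027829.25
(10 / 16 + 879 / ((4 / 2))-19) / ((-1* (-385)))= 3369 / 3080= 1.09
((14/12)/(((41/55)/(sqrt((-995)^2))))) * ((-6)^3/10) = -1379070/41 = -33635.85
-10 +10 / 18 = -85 / 9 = -9.44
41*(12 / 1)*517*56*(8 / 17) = 113955072 / 17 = 6703239.53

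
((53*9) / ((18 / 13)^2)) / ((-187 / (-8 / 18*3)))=8957 / 5049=1.77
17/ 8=2.12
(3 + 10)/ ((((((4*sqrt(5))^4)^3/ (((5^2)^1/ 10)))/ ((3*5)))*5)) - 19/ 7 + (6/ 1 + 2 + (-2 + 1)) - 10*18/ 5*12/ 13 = -276194918396451/ 9542041600000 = -28.95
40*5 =200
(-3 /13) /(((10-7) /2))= -2 /13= -0.15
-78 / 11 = -7.09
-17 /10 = -1.70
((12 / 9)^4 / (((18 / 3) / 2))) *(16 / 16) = 256 / 243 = 1.05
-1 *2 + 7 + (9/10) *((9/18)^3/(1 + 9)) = 5.01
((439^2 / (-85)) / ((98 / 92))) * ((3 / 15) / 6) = -4432583 / 62475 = -70.95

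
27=27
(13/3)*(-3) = -13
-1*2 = -2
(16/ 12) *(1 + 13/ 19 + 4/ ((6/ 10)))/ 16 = 119/ 171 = 0.70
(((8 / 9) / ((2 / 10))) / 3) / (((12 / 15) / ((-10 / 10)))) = -50 / 27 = -1.85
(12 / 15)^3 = 64 / 125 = 0.51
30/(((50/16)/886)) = 42528/5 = 8505.60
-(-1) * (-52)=-52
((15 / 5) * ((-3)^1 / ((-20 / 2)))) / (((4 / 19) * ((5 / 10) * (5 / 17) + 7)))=323 / 540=0.60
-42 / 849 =-0.05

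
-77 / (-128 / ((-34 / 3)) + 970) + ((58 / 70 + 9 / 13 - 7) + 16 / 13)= -32841901 / 7590310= -4.33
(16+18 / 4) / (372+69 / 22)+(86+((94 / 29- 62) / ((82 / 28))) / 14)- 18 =653744683 / 9812817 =66.62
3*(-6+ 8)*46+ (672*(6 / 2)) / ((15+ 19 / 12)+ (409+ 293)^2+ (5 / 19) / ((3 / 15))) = 31012756116 / 112363393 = 276.00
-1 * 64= -64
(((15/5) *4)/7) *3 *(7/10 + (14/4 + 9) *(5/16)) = 6633/280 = 23.69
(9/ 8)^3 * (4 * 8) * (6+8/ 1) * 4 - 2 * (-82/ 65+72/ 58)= 9619307/ 3770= 2551.54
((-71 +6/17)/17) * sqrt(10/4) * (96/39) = -19216 * sqrt(10)/3757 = -16.17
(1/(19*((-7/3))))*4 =-12/133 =-0.09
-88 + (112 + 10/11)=274/11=24.91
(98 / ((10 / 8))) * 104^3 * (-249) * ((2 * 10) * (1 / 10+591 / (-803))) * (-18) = -20186163690061824 / 4015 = -5027687095905.81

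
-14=-14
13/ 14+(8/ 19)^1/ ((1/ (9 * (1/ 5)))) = 2243/ 1330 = 1.69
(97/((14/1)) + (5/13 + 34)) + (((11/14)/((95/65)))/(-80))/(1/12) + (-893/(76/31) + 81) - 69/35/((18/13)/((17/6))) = -30630469/124488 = -246.05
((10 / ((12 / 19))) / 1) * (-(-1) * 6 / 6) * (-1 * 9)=-285 / 2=-142.50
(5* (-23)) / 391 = -5 / 17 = -0.29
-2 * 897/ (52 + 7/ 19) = -34086/ 995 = -34.26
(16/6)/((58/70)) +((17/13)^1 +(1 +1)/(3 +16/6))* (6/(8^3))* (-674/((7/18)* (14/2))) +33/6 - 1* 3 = 54273389/60295872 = 0.90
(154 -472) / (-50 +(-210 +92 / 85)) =4505 / 3668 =1.23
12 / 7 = 1.71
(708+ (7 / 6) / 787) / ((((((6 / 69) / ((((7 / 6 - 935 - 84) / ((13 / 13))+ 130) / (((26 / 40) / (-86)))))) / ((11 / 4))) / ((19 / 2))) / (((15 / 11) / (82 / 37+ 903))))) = 309552611219113675 / 8224005192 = 37640128.38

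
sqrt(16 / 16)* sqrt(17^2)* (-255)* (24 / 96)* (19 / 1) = -82365 / 4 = -20591.25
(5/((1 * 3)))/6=5/18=0.28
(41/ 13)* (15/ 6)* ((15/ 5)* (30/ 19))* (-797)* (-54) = 397025550/ 247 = 1607390.89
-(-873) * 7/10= 6111/10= 611.10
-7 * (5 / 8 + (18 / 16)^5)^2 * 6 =-132822098661 / 536870912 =-247.40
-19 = -19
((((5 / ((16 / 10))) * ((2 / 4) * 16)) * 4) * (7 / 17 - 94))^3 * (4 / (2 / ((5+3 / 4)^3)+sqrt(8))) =3135985319670848000000 / 727290260833 - 596180209131800119000000 * sqrt(2) / 727290260833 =-1154958614585.14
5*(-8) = -40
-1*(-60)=60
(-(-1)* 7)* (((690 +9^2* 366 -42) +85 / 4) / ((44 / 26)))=125394.90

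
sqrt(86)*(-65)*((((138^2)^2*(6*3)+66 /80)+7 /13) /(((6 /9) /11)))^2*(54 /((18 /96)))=-112941819004139283512994803361*sqrt(86) /520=-2014191041599450431997190000.00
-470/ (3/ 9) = -1410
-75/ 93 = -25/ 31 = -0.81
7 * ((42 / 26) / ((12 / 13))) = 49 / 4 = 12.25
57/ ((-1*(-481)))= 57/ 481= 0.12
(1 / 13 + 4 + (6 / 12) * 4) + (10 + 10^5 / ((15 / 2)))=520627 / 39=13349.41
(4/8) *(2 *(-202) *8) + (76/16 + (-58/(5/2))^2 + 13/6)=-321253/300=-1070.84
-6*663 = -3978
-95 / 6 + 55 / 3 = 5 / 2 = 2.50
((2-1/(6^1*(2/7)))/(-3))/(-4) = 17/144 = 0.12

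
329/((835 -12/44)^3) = 437899/774126376568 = 0.00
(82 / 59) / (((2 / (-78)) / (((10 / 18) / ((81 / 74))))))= -394420 / 14337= -27.51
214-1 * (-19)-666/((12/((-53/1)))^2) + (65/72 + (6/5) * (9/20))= -2870366/225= -12757.18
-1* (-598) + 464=1062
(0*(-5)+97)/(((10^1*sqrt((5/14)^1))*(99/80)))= 776*sqrt(70)/495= 13.12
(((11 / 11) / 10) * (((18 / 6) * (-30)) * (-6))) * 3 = 162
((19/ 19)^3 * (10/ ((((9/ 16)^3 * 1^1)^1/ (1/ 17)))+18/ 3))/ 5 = 115318/ 61965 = 1.86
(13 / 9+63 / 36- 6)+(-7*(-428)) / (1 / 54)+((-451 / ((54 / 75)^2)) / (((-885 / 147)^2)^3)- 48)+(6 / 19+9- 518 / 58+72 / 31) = 235969990674192666636136 / 1458983532621890025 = 161735.88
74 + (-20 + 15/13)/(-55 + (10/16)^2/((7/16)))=292858/3939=74.35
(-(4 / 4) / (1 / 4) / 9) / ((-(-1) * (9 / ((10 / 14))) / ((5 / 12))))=-25 / 1701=-0.01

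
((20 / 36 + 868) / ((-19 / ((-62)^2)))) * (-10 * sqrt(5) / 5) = 60097096 * sqrt(5) / 171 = 785854.92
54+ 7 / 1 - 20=41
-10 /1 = -10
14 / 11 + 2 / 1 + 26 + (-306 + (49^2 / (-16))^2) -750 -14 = 60482123 / 2816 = 21478.03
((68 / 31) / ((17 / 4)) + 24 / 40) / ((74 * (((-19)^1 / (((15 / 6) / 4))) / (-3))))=519 / 348688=0.00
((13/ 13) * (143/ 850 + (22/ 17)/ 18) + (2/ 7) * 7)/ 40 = 17137/ 306000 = 0.06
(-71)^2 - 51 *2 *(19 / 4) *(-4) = 6979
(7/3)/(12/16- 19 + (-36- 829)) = -28/10599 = -0.00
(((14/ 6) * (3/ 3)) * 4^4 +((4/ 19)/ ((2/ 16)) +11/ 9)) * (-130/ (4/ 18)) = -6671665/ 19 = -351140.26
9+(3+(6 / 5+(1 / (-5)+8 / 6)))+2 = 16.33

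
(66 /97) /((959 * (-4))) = -33 /186046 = -0.00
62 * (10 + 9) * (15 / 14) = 8835 / 7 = 1262.14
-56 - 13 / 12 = -685 / 12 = -57.08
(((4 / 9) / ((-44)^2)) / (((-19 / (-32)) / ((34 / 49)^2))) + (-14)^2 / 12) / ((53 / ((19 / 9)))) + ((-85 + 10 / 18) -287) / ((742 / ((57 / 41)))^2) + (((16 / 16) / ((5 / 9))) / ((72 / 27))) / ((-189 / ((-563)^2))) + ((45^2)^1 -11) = 3922964312846801347 / 4444695293429160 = 882.62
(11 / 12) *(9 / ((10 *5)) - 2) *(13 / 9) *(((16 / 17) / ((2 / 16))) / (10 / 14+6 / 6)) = -364364 / 34425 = -10.58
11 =11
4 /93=0.04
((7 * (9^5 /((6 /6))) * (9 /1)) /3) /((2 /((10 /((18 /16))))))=5511240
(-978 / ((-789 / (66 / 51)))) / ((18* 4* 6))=0.00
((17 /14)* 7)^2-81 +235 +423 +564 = 4853 /4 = 1213.25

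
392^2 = 153664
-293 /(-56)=293 /56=5.23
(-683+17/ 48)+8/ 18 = -98237/ 144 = -682.20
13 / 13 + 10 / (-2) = -4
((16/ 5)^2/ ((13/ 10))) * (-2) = -1024/ 65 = -15.75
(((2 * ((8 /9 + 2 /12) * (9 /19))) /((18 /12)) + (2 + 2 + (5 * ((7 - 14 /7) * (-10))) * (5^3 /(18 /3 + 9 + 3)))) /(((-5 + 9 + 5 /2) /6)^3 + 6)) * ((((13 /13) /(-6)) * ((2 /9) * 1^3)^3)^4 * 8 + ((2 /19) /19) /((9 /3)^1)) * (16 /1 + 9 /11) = -80396774046244237184 /10870967893025132343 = -7.40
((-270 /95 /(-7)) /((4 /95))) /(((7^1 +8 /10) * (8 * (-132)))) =-75 /64064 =-0.00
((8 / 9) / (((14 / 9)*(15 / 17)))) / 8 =17 / 210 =0.08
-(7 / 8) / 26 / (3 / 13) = -0.15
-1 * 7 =-7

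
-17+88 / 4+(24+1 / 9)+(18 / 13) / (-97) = 330220 / 11349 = 29.10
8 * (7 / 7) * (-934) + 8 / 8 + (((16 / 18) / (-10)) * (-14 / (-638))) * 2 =-107246261 / 14355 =-7471.00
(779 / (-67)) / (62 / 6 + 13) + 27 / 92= -44187 / 215740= -0.20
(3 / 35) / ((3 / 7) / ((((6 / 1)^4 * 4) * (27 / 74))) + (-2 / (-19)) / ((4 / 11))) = 0.30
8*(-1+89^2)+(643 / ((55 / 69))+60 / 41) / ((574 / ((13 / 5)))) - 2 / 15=1230237730793 / 19415550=63363.53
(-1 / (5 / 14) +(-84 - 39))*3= -1887 / 5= -377.40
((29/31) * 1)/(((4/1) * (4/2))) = 29/248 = 0.12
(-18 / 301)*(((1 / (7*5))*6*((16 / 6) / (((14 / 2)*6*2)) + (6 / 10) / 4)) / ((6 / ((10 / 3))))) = -229 / 221235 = -0.00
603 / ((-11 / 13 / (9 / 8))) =-70551 / 88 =-801.72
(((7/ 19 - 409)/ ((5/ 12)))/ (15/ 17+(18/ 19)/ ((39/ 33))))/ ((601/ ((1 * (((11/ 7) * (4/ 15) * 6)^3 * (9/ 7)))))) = -19.80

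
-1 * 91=-91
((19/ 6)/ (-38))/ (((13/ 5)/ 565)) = -2825/ 156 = -18.11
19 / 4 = 4.75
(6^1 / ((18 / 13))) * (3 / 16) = 13 / 16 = 0.81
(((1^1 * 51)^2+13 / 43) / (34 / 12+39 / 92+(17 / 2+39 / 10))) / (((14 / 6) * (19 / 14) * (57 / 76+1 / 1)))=3704670720 / 123570433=29.98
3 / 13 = 0.23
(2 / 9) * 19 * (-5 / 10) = -19 / 9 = -2.11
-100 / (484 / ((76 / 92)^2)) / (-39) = 9025 / 2496351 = 0.00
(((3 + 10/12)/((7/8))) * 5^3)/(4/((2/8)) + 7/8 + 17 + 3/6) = 3680/231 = 15.93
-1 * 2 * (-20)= 40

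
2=2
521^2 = 271441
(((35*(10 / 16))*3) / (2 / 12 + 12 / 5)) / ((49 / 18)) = 10125 / 1078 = 9.39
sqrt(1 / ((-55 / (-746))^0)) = 1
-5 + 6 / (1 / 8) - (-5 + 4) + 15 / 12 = 45.25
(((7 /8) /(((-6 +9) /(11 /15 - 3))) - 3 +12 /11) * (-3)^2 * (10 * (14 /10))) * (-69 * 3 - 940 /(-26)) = 55327.75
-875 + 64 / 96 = -2623 / 3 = -874.33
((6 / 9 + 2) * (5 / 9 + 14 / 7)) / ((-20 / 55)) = -506 / 27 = -18.74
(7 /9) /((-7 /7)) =-7 /9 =-0.78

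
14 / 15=0.93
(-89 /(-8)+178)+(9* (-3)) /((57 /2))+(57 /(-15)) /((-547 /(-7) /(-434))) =87002949 /415720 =209.28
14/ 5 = 2.80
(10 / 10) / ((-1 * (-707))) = 1 / 707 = 0.00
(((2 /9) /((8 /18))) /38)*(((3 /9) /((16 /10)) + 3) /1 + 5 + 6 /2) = 269 /1824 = 0.15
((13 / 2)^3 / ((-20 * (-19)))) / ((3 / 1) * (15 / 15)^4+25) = 2197 / 85120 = 0.03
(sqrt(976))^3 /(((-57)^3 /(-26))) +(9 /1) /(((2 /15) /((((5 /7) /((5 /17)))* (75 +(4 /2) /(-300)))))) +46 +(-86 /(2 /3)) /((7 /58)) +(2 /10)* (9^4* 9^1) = 101504* sqrt(61) /185193 +3231269 /140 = 23084.77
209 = 209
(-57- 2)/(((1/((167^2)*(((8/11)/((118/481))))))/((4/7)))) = -2787451.22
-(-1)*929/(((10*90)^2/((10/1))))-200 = -16199071/81000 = -199.99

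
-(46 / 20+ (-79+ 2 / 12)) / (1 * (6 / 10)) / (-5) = -1148 / 45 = -25.51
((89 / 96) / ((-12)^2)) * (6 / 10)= 89 / 23040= 0.00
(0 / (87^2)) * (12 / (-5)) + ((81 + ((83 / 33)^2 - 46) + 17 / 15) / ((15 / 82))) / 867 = 18957662 / 70812225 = 0.27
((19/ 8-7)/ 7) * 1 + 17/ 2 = 439/ 56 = 7.84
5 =5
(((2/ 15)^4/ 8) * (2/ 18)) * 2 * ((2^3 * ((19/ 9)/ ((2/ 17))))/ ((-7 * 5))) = -5168/ 143521875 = -0.00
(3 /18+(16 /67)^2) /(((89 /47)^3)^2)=0.00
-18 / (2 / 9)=-81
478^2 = 228484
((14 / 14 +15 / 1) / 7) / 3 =16 / 21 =0.76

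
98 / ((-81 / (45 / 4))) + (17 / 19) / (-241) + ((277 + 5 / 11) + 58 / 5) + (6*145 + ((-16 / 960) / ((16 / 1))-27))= 32448751417 / 29012544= 1118.44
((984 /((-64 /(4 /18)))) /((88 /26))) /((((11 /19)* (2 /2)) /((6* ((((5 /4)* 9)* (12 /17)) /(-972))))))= 0.09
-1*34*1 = -34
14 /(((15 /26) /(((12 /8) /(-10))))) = -91 /25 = -3.64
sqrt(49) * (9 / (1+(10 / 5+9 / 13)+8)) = 819 / 152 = 5.39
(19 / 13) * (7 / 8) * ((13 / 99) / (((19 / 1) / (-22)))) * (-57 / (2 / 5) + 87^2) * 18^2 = -935739 / 2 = -467869.50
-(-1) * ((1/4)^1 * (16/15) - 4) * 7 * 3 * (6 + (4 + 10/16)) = -833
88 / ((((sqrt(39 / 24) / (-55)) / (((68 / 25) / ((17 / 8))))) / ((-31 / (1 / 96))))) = 184369152 * sqrt(26) / 65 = 14463106.21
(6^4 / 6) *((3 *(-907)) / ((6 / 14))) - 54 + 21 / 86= -117943647 / 86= -1371437.76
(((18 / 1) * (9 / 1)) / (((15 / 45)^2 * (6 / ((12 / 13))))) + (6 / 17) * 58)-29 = 47687 / 221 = 215.78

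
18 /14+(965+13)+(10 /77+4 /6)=226399 /231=980.08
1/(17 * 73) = 1/1241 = 0.00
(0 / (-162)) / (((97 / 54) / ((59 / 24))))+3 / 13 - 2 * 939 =-24411 / 13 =-1877.77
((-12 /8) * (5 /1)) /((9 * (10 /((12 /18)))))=-1 /18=-0.06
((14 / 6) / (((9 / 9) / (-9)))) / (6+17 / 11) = -231 / 83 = -2.78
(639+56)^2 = 483025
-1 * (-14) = 14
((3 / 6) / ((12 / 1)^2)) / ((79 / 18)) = 1 / 1264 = 0.00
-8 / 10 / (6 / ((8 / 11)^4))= -8192 / 219615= -0.04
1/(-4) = -1/4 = -0.25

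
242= 242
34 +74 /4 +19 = 143 /2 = 71.50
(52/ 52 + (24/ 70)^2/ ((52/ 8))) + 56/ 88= 289818/ 175175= 1.65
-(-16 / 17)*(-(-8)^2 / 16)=-64 / 17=-3.76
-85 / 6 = -14.17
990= 990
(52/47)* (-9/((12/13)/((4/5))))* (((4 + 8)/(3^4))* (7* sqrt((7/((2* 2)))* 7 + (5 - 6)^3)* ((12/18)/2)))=-9464* sqrt(5)/2115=-10.01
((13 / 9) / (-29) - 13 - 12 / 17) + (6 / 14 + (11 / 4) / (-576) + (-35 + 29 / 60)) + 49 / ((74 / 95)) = 22147930111 / 1470954240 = 15.06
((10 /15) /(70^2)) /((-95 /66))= -11 /116375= -0.00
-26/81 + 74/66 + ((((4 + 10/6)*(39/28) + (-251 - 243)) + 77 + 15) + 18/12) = -9774799/24948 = -391.81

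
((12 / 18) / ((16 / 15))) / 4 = 5 / 32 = 0.16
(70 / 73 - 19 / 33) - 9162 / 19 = -481.83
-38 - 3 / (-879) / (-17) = -189279 / 4981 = -38.00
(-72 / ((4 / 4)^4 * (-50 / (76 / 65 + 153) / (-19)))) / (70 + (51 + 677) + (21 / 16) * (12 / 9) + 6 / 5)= -27417456 / 5206175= -5.27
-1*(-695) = 695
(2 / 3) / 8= 1 / 12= 0.08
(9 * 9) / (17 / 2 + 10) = 162 / 37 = 4.38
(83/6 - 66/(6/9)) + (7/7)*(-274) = -2155/6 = -359.17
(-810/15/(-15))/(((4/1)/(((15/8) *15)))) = 405/16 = 25.31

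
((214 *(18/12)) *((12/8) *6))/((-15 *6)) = -321/10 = -32.10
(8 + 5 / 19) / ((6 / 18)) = 471 / 19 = 24.79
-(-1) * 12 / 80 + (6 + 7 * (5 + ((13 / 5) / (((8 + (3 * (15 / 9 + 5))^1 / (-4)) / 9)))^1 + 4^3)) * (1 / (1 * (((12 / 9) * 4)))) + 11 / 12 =12359 / 120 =102.99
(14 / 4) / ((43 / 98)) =343 / 43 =7.98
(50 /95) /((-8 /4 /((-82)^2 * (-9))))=15925.26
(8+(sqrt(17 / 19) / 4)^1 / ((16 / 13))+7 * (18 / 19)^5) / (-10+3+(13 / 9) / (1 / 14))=117 * sqrt(323) / 144704+297321912 / 294655781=1.02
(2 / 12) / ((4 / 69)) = 23 / 8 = 2.88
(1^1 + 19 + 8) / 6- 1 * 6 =-4 / 3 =-1.33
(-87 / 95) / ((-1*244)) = 87 / 23180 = 0.00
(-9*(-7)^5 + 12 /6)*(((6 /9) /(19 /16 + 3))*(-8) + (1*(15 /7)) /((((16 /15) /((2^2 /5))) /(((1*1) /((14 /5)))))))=-8338785655 /78792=-105832.90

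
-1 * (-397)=397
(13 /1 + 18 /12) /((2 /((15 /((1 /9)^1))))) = 3915 /4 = 978.75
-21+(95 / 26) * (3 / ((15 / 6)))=-216 / 13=-16.62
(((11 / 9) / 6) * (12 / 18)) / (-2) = -11 / 162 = -0.07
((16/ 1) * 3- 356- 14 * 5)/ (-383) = 378/ 383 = 0.99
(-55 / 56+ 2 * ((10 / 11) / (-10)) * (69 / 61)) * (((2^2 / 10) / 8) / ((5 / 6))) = -133899 / 1878800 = -0.07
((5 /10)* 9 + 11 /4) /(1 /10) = 145 /2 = 72.50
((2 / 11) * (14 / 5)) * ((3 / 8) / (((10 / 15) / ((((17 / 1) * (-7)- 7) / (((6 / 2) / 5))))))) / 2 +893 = 862.93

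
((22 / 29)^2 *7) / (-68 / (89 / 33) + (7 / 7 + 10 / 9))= -2713788 / 15562705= -0.17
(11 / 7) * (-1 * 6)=-66 / 7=-9.43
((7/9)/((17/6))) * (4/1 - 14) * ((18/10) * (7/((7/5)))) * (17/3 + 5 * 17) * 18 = -40320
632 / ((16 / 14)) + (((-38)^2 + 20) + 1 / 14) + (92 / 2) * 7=32747 / 14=2339.07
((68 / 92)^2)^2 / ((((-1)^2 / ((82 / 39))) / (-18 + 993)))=171218050 / 279841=611.84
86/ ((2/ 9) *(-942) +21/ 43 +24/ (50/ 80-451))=-0.41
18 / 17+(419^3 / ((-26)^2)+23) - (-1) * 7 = 1250877931 / 11492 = 108847.71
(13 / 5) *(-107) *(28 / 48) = -9737 / 60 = -162.28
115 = 115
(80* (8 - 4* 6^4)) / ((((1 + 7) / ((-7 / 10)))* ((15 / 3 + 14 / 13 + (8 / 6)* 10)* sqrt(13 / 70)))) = 108696* sqrt(910) / 757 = 4331.50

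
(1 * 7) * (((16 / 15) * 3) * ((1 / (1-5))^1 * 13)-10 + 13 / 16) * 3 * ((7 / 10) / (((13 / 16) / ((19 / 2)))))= -4376631 / 1300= -3366.64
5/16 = 0.31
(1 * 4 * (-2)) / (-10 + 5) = 8 / 5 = 1.60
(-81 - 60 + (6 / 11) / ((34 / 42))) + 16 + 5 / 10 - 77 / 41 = -1927549 / 15334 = -125.70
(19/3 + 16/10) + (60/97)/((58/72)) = 367147/42195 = 8.70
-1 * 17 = -17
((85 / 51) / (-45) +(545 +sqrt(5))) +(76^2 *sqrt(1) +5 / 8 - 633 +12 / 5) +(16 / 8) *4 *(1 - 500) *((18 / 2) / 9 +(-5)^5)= sqrt(5) +13474834907 / 1080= 12476701.22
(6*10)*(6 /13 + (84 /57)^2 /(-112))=26.53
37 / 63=0.59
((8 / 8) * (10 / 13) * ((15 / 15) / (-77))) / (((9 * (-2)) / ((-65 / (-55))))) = 5 / 7623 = 0.00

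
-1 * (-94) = 94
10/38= 5/19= 0.26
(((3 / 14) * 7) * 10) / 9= 5 / 3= 1.67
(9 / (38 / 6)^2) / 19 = 81 / 6859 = 0.01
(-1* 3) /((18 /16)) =-8 /3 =-2.67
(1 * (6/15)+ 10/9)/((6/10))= 68/27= 2.52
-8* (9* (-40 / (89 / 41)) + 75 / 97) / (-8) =-1425045 / 8633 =-165.07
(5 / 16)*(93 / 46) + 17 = 12977 / 736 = 17.63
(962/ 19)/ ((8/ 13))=6253/ 76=82.28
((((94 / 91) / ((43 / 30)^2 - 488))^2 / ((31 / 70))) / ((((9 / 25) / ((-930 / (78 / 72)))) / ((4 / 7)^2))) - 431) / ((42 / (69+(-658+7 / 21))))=54856791635144905163783 / 9080818055168250573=6040.95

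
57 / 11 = 5.18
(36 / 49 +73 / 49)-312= -15179 / 49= -309.78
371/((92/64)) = 5936/23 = 258.09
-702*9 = -6318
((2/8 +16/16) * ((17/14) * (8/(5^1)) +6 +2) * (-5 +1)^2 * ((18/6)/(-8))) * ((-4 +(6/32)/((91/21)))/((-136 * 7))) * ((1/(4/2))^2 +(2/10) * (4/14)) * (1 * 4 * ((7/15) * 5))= -0.89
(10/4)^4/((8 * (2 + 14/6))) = 1875/1664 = 1.13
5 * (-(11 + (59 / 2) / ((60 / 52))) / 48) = -1097 / 288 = -3.81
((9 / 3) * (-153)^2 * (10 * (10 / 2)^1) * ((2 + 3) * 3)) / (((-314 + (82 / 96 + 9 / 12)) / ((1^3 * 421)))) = -212872082400 / 2999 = -70981021.14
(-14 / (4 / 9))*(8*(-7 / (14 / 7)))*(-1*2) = -1764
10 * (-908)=-9080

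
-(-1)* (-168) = -168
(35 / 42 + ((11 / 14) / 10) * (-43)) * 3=-1069 / 140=-7.64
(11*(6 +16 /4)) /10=11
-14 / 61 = -0.23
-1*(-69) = 69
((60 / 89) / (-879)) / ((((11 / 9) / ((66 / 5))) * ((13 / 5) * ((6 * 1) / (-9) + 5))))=-3240 / 4407013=-0.00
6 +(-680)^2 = 462406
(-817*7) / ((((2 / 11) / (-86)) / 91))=246162917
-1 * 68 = -68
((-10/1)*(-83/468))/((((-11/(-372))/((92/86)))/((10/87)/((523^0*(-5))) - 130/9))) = -4469198080/4814667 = -928.25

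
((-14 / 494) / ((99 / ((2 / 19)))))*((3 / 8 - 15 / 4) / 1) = 21 / 206492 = 0.00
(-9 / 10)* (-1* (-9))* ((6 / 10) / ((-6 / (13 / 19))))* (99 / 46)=104247 / 87400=1.19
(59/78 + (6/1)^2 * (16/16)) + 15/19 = 37.55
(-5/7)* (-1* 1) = 5/7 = 0.71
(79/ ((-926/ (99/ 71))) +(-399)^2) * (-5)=-52334105625/ 65746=-796004.41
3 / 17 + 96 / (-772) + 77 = 252808 / 3281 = 77.05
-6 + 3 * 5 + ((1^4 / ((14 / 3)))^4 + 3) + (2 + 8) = 845233 / 38416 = 22.00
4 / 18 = 2 / 9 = 0.22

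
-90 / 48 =-15 / 8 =-1.88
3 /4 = 0.75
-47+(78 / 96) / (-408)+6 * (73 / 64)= -262153 / 6528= -40.16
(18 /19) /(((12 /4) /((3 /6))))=3 /19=0.16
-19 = -19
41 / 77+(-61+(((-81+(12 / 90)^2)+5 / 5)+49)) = -1584367 / 17325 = -91.45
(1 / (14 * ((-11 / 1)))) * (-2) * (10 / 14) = 0.01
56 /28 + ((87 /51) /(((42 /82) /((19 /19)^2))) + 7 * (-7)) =-15590 /357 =-43.67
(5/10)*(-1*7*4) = -14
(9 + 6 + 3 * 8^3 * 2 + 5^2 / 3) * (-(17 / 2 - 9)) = 4643 / 3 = 1547.67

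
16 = 16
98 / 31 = 3.16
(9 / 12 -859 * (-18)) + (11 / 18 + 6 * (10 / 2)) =557761 / 36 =15493.36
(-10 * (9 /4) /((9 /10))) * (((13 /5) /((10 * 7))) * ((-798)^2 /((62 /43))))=-12713337 /31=-410107.65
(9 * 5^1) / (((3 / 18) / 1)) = 270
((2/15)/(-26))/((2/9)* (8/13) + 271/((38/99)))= -114/15698005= -0.00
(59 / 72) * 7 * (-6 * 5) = -2065 / 12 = -172.08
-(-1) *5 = 5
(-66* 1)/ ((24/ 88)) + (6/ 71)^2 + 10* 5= -967836/ 5041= -191.99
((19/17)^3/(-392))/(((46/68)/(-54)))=185193/651406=0.28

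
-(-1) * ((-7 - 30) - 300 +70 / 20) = -333.50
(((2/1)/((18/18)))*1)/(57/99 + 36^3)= 66/1539667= 0.00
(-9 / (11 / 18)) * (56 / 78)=-1512 / 143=-10.57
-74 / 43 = -1.72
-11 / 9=-1.22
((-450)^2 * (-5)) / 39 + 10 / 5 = -337474 / 13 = -25959.54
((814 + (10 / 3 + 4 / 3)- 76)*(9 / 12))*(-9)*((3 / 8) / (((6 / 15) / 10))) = -375975 / 8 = -46996.88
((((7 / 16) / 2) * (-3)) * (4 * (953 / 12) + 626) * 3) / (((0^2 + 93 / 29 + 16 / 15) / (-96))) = 41734.03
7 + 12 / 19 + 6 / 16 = 1217 / 152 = 8.01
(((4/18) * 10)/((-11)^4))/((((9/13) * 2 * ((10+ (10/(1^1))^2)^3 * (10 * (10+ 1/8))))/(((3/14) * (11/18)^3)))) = 13/326794762602000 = 0.00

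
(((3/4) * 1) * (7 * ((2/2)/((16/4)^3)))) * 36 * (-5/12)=-315/256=-1.23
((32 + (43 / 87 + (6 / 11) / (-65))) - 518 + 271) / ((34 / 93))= -206829706 / 352495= -586.76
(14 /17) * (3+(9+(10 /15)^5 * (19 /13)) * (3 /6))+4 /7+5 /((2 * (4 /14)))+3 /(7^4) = 8034771509 /515763612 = 15.58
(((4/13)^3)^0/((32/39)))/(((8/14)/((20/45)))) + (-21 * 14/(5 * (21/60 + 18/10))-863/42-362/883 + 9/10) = -5926982879/127575840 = -46.46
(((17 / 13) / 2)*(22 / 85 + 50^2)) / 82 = 19.94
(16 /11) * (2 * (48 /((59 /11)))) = 1536 /59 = 26.03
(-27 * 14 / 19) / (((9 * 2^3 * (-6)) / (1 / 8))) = 0.01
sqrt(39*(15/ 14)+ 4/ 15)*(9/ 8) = 3*sqrt(1854510)/ 560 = 7.30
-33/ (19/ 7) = -231/ 19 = -12.16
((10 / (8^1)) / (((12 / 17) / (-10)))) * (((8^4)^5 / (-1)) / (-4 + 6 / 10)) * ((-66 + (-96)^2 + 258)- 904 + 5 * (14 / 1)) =-51485150940099510272000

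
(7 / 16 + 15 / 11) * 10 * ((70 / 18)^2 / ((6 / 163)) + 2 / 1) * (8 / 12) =318025495 / 64152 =4957.37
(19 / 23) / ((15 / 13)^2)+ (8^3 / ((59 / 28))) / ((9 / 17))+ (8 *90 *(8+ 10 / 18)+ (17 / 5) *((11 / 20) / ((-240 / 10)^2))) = 517408471103 / 78163200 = 6619.59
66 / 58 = 33 / 29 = 1.14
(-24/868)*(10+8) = -108/217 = -0.50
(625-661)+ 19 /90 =-3221 /90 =-35.79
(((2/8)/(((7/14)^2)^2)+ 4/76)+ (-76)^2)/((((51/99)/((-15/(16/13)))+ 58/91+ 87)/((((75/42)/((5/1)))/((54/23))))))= 231539275/23067292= 10.04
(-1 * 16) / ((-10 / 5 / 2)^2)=-16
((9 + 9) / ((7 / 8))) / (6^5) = 1 / 378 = 0.00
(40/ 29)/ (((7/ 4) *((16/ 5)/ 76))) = 3800/ 203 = 18.72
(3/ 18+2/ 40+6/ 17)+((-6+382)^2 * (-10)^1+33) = -1442000959/ 1020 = -1413726.43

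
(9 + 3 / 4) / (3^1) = 13 / 4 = 3.25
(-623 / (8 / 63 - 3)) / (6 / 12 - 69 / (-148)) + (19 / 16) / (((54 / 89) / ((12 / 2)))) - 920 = -2548736999 / 3727152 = -683.83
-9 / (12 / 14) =-21 / 2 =-10.50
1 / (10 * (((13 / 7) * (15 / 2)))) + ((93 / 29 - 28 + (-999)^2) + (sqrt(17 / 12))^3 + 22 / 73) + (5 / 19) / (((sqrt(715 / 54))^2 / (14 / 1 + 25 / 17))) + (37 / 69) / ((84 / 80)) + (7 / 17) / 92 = 17 * sqrt(51) / 72 + 614781296923437563 / 616027311900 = 997979.02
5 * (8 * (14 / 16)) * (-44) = -1540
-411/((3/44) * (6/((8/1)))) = -24112/3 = -8037.33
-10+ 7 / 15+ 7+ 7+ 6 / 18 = 24 / 5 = 4.80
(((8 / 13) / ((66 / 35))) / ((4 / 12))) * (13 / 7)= 20 / 11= 1.82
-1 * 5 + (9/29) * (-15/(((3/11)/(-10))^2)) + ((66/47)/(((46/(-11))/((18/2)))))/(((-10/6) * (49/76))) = -6260.81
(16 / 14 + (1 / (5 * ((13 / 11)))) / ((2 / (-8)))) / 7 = 212 / 3185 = 0.07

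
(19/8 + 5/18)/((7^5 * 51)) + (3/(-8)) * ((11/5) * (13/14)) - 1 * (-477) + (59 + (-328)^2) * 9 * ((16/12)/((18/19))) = 841768501891799/617153040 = 1363954.23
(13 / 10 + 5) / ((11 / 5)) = 63 / 22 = 2.86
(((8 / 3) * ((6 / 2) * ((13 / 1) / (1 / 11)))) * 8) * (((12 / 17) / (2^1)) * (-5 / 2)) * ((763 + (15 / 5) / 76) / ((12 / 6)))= -995125560 / 323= -3080884.09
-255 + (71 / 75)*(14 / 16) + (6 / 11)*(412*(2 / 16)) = -1492133 / 6600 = -226.08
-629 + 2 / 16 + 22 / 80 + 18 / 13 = -40769 / 65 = -627.22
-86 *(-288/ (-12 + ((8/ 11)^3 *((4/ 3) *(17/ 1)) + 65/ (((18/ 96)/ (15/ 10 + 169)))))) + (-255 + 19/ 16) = -239203222759/ 943999280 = -253.39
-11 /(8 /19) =-209 /8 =-26.12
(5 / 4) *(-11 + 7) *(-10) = 50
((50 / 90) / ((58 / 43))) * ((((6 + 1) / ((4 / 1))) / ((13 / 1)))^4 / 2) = 516215 / 7633327104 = 0.00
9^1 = 9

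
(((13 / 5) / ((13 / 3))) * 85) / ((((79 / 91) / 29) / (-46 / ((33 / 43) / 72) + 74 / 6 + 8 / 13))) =-6370038703 / 869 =-7330309.21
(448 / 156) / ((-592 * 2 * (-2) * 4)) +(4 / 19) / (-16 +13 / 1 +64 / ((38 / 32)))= 99121 / 22326096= 0.00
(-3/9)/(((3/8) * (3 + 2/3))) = -8/33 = -0.24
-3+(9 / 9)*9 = 6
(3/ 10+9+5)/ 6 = 143/ 60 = 2.38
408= 408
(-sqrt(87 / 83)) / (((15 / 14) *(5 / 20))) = -56 *sqrt(7221) / 1245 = -3.82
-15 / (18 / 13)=-65 / 6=-10.83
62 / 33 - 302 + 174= -4162 / 33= -126.12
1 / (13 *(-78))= -1 / 1014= -0.00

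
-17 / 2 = -8.50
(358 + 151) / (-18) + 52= 427 / 18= 23.72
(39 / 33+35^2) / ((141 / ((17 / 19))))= 76432 / 9823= 7.78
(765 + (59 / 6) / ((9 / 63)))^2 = 25030009 / 36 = 695278.03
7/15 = 0.47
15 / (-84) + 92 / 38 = 1193 / 532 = 2.24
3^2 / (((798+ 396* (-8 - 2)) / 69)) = -207 / 1054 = -0.20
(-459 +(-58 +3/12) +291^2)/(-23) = -3659.32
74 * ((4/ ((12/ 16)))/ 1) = 1184/ 3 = 394.67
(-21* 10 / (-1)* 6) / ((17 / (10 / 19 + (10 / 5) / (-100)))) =60606 / 1615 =37.53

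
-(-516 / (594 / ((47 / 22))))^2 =-4084441 / 1185921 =-3.44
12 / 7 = 1.71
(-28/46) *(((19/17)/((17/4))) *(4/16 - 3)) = 2926/6647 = 0.44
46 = 46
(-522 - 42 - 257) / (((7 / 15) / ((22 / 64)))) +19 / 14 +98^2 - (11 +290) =1948711 / 224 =8699.60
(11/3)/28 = 0.13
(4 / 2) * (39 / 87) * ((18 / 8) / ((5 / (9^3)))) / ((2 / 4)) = 85293 / 145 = 588.23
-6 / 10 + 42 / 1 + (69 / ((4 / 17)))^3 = 8069836833 / 320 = 25218240.10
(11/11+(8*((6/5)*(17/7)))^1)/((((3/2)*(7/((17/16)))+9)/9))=43401/3745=11.59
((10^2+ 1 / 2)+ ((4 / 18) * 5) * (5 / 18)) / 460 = 16331 / 74520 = 0.22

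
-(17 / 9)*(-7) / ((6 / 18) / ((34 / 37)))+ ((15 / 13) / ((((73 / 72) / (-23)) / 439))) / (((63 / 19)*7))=-2367205714 / 5161611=-458.62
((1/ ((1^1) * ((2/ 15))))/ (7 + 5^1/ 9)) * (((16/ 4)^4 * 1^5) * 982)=4242240/ 17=249543.53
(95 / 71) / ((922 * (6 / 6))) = 95 / 65462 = 0.00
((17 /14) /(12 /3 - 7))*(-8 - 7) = 85 /14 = 6.07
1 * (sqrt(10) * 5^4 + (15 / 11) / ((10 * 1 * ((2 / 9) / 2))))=27 / 22 + 625 * sqrt(10)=1977.65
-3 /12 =-1 /4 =-0.25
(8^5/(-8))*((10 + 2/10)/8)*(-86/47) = 2245632/235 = 9555.88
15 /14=1.07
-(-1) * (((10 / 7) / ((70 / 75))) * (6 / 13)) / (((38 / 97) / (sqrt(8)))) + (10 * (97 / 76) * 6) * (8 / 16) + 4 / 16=43650 * sqrt(2) / 12103 + 2929 / 76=43.64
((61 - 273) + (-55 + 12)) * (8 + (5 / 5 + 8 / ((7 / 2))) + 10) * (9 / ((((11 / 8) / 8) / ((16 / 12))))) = -29180160 / 77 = -378963.12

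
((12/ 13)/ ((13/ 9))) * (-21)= -2268/ 169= -13.42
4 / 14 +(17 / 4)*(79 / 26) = 9609 / 728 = 13.20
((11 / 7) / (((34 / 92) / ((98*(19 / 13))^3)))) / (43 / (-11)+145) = 320822049779 / 3622853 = 88555.08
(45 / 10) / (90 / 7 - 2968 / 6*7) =-189 / 144892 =-0.00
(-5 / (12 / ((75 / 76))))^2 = 15625 / 92416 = 0.17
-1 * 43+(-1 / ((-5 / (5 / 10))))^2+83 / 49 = -202351 / 4900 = -41.30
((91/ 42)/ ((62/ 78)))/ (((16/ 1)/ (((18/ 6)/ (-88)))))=-507/ 87296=-0.01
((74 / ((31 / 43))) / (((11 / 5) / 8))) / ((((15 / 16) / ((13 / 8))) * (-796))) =-165464 / 203577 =-0.81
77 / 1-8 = 69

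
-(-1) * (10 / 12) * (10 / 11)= 0.76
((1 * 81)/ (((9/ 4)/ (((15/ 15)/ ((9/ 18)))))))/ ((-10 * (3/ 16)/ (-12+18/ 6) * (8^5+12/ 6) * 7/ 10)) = 1728/ 114695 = 0.02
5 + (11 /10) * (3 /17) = 883 /170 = 5.19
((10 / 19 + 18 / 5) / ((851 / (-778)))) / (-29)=304976 / 2344505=0.13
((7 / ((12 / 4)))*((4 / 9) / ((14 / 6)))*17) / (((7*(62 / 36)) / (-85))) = -11560 / 217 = -53.27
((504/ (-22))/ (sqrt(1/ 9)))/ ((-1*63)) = 12/ 11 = 1.09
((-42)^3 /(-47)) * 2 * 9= 1333584 /47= 28374.13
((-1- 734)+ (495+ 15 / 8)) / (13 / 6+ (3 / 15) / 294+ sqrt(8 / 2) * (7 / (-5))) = 93345 / 248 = 376.39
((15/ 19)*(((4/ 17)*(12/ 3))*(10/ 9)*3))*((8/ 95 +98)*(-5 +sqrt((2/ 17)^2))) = -123743040/ 104329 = -1186.08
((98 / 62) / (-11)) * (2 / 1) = -98 / 341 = -0.29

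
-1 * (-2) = 2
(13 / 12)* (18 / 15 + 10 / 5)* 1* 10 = 34.67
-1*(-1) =1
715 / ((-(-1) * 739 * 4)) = 715 / 2956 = 0.24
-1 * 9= -9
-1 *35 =-35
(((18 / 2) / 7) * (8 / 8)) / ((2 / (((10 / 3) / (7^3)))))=15 / 2401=0.01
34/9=3.78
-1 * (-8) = 8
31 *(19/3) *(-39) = -7657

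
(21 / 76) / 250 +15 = 285021 / 19000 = 15.00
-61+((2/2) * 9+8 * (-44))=-404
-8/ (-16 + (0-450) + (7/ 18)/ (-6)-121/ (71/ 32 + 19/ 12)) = 315360/ 19626803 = 0.02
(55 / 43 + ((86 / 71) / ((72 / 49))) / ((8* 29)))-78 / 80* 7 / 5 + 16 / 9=360253663 / 212488800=1.70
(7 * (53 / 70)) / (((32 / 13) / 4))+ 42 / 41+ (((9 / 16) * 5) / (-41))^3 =13602034999 / 1411502080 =9.64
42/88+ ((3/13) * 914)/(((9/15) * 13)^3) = 10425029/11310156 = 0.92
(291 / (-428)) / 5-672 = -1438371 / 2140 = -672.14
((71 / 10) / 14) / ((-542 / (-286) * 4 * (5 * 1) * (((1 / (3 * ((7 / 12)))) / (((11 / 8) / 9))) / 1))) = 111683 / 31219200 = 0.00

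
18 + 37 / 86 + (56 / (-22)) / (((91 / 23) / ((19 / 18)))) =1964731 / 110682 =17.75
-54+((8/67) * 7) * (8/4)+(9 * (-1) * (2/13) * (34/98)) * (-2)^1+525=20214157/42679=473.63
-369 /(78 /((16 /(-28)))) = 246 /91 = 2.70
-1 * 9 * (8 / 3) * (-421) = 10104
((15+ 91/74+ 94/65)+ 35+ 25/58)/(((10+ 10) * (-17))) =-1851971/11856650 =-0.16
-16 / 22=-8 / 11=-0.73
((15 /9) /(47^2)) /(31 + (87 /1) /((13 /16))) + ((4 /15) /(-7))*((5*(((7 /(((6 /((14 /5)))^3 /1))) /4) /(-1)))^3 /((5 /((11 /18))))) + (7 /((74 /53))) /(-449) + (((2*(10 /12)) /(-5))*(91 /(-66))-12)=-11117667411312320829920291 /962711111282019412500000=-11.55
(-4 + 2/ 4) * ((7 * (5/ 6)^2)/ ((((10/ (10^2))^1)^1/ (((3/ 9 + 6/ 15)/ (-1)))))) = 124.77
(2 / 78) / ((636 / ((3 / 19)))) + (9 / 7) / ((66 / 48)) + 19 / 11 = 32203937 / 12096084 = 2.66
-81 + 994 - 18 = 895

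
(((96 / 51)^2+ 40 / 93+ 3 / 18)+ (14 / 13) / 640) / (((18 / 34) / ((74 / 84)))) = 5711290141 / 828696960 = 6.89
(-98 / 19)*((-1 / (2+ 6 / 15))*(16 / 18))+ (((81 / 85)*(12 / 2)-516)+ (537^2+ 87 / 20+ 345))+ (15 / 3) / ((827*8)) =83145892747811 / 288490680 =288209.98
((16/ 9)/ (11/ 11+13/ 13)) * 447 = 1192/ 3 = 397.33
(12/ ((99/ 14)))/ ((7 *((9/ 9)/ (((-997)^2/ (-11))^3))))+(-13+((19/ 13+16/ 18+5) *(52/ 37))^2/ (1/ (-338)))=-290421088777270984281053/ 1623525849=-178882947232502.60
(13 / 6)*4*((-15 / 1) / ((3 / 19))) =-2470 / 3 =-823.33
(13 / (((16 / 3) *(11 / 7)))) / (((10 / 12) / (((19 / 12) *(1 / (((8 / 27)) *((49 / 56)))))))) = 20007 / 1760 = 11.37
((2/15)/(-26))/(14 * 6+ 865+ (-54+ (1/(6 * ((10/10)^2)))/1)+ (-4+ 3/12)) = -0.00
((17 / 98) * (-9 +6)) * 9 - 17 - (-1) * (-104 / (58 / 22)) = -173737 / 2842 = -61.13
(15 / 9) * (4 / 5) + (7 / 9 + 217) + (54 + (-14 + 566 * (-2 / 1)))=-7856 / 9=-872.89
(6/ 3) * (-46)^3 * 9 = -1752048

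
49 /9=5.44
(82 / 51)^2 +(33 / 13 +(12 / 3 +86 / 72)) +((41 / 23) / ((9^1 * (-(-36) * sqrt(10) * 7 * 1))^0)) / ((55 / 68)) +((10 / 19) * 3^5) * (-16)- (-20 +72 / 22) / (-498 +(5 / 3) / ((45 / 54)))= -204957412889951 / 100774236420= -2033.83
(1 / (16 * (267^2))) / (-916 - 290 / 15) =-1 / 1066863648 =-0.00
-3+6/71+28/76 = -3436/1349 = -2.55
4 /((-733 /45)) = -180 /733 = -0.25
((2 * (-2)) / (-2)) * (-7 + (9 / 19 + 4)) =-96 / 19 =-5.05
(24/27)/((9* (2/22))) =88/81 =1.09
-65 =-65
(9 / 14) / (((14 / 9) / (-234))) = -9477 / 98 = -96.70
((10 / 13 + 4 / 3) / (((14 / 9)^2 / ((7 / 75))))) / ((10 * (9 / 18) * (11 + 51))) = 369 / 1410500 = 0.00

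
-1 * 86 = -86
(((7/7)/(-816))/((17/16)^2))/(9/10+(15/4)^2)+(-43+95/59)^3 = -256920730714820824/3623416053957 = -70905.67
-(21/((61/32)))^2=-451584/3721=-121.36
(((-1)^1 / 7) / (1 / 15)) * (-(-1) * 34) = -72.86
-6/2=-3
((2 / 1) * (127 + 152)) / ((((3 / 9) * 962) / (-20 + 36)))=13392 / 481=27.84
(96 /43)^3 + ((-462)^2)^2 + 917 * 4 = 45558344815.13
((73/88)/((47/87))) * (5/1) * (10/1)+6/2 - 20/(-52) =2155067/26884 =80.16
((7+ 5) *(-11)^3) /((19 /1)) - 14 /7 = -16010 /19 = -842.63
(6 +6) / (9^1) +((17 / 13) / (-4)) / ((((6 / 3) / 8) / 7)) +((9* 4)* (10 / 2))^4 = 1049759992.18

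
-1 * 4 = -4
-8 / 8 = -1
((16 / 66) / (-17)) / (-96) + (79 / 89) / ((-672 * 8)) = -4447 / 268418304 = -0.00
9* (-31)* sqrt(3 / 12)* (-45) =12555 / 2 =6277.50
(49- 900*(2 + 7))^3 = -521854556651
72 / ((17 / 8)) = 576 / 17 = 33.88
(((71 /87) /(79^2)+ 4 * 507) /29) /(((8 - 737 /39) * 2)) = -14314782911 /4461378850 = -3.21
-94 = -94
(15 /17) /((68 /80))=300 /289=1.04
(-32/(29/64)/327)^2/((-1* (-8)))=524288/89927289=0.01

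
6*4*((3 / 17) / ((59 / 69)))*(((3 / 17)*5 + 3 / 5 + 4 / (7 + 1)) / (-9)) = -93012 / 85255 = -1.09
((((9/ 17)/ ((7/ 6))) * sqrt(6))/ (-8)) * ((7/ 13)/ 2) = -27 * sqrt(6)/ 1768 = -0.04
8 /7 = 1.14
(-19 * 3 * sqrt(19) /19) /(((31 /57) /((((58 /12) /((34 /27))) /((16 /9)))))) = -401679 * sqrt(19) /33728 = -51.91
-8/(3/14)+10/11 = -1202/33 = -36.42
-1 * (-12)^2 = -144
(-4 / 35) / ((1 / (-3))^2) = -36 / 35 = -1.03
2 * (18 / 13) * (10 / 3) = 120 / 13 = 9.23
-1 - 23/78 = -101/78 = -1.29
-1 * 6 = -6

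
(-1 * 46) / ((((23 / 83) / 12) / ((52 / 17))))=-103584 / 17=-6093.18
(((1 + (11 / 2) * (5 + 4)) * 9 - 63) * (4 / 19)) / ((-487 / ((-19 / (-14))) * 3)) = -261 / 3409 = -0.08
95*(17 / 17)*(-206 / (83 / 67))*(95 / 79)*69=-8594850450 / 6557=-1310790.06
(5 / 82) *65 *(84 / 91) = 150 / 41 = 3.66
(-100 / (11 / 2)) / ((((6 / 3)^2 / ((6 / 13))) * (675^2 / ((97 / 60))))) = -97 / 13030875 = -0.00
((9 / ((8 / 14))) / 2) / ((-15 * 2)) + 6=459 / 80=5.74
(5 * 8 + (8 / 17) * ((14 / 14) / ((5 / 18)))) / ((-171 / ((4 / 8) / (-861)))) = 0.00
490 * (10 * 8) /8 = 4900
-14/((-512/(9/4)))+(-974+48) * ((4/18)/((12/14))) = -6635867/27648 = -240.01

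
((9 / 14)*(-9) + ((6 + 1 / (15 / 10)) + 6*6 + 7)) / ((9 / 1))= 1843 / 378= 4.88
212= 212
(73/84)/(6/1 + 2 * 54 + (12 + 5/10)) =0.01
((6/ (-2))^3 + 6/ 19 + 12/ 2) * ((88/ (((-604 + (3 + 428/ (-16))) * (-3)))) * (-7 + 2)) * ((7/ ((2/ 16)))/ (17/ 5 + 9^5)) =2934400/ 640302489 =0.00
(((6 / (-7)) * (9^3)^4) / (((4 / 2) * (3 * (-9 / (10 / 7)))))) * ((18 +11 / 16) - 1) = 113276018741.67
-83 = -83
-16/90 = -8/45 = -0.18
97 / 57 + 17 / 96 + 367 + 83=824227 / 1824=451.88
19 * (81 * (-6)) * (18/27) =-6156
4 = 4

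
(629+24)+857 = 1510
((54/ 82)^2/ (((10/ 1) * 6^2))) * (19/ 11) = 1539/ 739640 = 0.00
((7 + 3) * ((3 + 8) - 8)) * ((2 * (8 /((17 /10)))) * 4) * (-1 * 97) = -1862400 /17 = -109552.94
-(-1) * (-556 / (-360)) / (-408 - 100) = -139 / 45720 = -0.00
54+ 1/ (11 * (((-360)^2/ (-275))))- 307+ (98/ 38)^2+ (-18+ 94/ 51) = -8351423225/ 31814208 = -262.51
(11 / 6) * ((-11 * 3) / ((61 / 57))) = -6897 / 122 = -56.53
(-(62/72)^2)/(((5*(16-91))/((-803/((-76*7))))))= 771683/258552000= 0.00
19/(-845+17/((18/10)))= -171/7520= -0.02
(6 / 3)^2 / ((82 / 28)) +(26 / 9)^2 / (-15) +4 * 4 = 837364 / 49815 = 16.81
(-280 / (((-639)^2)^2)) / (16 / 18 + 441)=-280 / 73674384140673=-0.00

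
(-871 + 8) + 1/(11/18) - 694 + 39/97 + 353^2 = 131298659/1067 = 123054.04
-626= -626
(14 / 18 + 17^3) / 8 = 5528 / 9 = 614.22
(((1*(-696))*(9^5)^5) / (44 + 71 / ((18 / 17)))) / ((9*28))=-17853819746785156927895.85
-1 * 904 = -904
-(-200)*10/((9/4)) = 888.89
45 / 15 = 3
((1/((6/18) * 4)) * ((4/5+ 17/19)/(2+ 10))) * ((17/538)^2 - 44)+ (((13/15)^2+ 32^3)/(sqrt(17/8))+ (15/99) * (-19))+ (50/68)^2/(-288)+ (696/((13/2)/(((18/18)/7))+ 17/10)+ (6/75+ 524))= 3945667446182437391/7426653952291200+ 14745938 * sqrt(34)/3825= 23010.46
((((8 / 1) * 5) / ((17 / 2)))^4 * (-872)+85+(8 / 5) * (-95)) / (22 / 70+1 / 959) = -8156686798765 / 6013512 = -1356393.20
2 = 2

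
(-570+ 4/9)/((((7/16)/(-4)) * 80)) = 20504/315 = 65.09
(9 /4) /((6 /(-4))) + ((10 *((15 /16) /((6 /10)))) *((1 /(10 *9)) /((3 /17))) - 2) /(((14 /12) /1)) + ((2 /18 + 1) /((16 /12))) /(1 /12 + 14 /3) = -21025 /9576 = -2.20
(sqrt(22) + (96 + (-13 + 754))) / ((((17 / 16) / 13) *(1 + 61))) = 104 *sqrt(22) / 527 + 2808 / 17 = 166.10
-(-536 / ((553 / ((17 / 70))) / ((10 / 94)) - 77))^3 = 756556092928 / 47660394438712125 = 0.00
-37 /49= -0.76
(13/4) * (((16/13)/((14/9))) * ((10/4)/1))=45/7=6.43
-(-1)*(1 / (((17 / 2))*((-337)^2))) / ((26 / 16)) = 16 / 25098749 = 0.00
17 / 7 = 2.43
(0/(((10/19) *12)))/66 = 0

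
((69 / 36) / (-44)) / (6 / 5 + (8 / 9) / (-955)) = -65895 / 1813856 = -0.04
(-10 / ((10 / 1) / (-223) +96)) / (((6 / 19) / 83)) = -1758355 / 64194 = -27.39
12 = 12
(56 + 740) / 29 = 796 / 29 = 27.45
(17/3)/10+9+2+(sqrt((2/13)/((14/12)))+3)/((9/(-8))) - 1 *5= 39/10 - 16 *sqrt(273)/819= 3.58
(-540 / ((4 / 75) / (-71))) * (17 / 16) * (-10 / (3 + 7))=-12220875 / 16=-763804.69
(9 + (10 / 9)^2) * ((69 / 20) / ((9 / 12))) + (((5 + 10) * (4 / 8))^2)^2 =20808197 / 6480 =3211.14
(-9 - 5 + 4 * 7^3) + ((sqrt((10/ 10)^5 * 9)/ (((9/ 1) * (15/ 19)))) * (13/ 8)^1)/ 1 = 489127/ 360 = 1358.69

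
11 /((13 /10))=110 /13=8.46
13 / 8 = 1.62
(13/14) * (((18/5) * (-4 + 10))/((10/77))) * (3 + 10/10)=15444/25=617.76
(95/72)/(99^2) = 95/705672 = 0.00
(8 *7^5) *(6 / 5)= 806736 / 5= 161347.20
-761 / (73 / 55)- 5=-578.36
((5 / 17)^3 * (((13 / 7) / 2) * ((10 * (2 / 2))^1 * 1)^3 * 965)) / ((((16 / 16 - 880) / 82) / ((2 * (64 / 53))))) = -8229520000000 / 1602173517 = -5136.47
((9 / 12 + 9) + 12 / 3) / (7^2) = 55 / 196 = 0.28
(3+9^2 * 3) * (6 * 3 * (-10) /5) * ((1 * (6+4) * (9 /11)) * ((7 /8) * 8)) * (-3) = 16737840 /11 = 1521621.82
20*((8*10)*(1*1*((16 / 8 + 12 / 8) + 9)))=20000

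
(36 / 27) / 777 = 4 / 2331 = 0.00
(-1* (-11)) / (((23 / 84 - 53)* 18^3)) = -77 / 2152494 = -0.00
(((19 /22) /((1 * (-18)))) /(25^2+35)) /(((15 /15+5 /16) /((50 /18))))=-95 /617463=-0.00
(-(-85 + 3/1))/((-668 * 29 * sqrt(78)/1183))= -3731 * sqrt(78)/58116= -0.57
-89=-89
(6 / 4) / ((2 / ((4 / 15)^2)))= 4 / 75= 0.05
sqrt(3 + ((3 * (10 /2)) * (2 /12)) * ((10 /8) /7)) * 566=283 * sqrt(2702) /14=1050.75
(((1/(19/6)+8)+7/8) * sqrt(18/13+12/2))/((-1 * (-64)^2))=-1397 * sqrt(78)/2023424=-0.01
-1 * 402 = -402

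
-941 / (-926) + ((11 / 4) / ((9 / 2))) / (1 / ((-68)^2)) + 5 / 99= 2826.84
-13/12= -1.08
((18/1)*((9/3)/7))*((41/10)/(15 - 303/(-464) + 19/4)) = 513648/331345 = 1.55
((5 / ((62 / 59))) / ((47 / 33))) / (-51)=-3245 / 49538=-0.07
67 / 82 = 0.82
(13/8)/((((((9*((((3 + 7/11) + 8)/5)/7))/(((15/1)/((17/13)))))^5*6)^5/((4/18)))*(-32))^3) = -9817475217843984622292054391779585563087742484195859821178426305760115994636134646234387727418667444031390850496136801887946412411642331064467851010083997478829151026727944316109614168280764669153796091668840978180145310322485815758352392970618986636055669069229003948518525954029160143885120171081126727585797198116779327392578125/144197307101348124360101245525488953706350749337194302390753972448238200653465127838976424968427984108344830949666282071855353174437622225928567506674410984939962207398985288217267496834638822908414672097221238627972234429669413625185958106965261987931129822871390363381060077248285680048151373128876949504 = -68083623856746763271883620.00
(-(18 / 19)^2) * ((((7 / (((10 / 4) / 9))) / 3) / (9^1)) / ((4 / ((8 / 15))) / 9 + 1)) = -0.46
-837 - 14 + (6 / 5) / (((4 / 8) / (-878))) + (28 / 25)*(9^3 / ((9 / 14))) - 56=-43603 / 25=-1744.12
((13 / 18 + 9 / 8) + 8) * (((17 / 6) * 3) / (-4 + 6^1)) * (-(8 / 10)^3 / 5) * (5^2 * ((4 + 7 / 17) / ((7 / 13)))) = -18434 / 21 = -877.81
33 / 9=11 / 3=3.67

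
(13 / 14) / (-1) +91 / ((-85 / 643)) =-820287 / 1190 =-689.32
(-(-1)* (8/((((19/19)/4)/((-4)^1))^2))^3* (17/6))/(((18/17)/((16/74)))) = 4964982194176/999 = 4969952146.32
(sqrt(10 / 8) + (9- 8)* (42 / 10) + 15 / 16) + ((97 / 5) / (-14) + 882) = sqrt(5) / 2 + 496021 / 560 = 886.87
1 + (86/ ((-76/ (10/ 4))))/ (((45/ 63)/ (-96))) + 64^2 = 85067/ 19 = 4477.21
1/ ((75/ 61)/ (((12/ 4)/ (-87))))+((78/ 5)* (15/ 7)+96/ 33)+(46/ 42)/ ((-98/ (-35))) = 28683489/ 781550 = 36.70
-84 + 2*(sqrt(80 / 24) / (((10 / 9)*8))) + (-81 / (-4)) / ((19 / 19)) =-255 / 4 + 3*sqrt(30) / 40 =-63.34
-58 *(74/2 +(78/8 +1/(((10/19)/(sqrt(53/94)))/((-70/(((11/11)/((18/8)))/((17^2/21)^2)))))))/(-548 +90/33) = 59653/11996 - 506220781 *sqrt(4982)/7893368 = -4521.70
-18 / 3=-6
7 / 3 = 2.33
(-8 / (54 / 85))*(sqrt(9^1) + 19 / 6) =-6290 / 81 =-77.65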